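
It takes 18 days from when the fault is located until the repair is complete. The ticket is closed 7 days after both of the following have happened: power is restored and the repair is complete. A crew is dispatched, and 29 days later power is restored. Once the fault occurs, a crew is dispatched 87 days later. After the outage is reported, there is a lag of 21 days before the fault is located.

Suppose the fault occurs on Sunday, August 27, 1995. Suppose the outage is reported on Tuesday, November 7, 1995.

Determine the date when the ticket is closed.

The fault occurs: Aug 27, 1995.
A crew is dispatched: Aug 27, 1995 + 87 days = Nov 22, 1995.
Power is restored: Nov 22, 1995 + 29 days = Dec 21, 1995.
The outage is reported: Nov 7, 1995.
The fault is located: Nov 7, 1995 + 21 days = Nov 28, 1995.
The repair is complete: Nov 28, 1995 + 18 days = Dec 16, 1995.
Both prerequisites met — power is restored (Dec 21, 1995), the repair is complete (Dec 16, 1995); the later is Dec 21, 1995.
The ticket is closed: Dec 21, 1995 + 7 days = Dec 28, 1995.

Thursday, December 28, 1995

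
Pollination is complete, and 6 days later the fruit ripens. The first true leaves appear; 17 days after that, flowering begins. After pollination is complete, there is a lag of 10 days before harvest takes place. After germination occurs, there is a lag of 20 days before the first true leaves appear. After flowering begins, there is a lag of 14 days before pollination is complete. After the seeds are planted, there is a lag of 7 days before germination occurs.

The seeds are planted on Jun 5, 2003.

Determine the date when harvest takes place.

Aug 12, 2003

The seeds are planted: Jun 5, 2003.
Germination occurs: Jun 5, 2003 + 7 days = Jun 12, 2003.
The first true leaves appear: Jun 12, 2003 + 20 days = Jul 2, 2003.
Flowering begins: Jul 2, 2003 + 17 days = Jul 19, 2003.
Pollination is complete: Jul 19, 2003 + 14 days = Aug 2, 2003.
Harvest takes place: Aug 2, 2003 + 10 days = Aug 12, 2003.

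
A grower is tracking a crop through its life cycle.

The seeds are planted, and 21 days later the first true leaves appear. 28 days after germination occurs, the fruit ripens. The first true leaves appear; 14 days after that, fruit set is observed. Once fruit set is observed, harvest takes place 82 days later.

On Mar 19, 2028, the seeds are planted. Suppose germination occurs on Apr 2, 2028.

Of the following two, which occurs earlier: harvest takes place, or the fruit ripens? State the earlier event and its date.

The fruit ripens — Apr 30, 2028

The seeds are planted: Mar 19, 2028.
The first true leaves appear: Mar 19, 2028 + 21 days = Apr 9, 2028.
Fruit set is observed: Apr 9, 2028 + 14 days = Apr 23, 2028.
Harvest takes place: Apr 23, 2028 + 82 days = Jul 14, 2028.
Germination occurs: Apr 2, 2028.
The fruit ripens: Apr 2, 2028 + 28 days = Apr 30, 2028.
Comparing: harvest takes place on Jul 14, 2028 vs the fruit ripens on Apr 30, 2028. Earlier: the fruit ripens.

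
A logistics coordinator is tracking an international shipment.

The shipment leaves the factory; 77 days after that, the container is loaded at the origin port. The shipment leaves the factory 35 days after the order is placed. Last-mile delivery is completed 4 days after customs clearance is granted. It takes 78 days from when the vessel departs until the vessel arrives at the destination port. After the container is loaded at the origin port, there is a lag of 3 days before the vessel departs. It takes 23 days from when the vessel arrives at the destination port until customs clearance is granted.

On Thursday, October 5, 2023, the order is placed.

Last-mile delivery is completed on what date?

Sunday, May 12, 2024

The order is placed: Oct 5, 2023.
The shipment leaves the factory: Oct 5, 2023 + 35 days = Nov 9, 2023.
The container is loaded at the origin port: Nov 9, 2023 + 77 days = Jan 25, 2024.
The vessel departs: Jan 25, 2024 + 3 days = Jan 28, 2024.
The vessel arrives at the destination port: Jan 28, 2024 + 78 days = Apr 15, 2024.
Customs clearance is granted: Apr 15, 2024 + 23 days = May 8, 2024.
Last-mile delivery is completed: May 8, 2024 + 4 days = May 12, 2024.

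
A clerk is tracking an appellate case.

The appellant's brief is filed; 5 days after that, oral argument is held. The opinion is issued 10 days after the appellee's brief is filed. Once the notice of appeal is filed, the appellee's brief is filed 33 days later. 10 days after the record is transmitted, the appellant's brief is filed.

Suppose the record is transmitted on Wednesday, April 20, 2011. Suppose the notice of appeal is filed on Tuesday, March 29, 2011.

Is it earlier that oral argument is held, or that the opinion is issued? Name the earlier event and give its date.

Oral argument is held — Thursday, May 5, 2011

The record is transmitted: Apr 20, 2011.
The appellant's brief is filed: Apr 20, 2011 + 10 days = Apr 30, 2011.
Oral argument is held: Apr 30, 2011 + 5 days = May 5, 2011.
The notice of appeal is filed: Mar 29, 2011.
The appellee's brief is filed: Mar 29, 2011 + 33 days = May 1, 2011.
The opinion is issued: May 1, 2011 + 10 days = May 11, 2011.
Comparing: oral argument is held on May 5, 2011 vs the opinion is issued on May 11, 2011. Earlier: oral argument is held.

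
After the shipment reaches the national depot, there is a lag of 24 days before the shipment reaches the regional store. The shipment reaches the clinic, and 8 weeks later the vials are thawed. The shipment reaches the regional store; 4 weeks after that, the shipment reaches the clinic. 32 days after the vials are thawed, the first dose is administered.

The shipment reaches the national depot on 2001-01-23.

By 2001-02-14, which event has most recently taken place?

The shipment reaches the national depot

The shipment reaches the national depot: Jan 23, 2001.
The shipment reaches the regional store: Jan 23, 2001 + 24 days = Feb 16, 2001.
The shipment reaches the clinic: Feb 16, 2001 + 4 weeks = Mar 16, 2001.
The vials are thawed: Mar 16, 2001 + 8 weeks = May 11, 2001.
The first dose is administered: May 11, 2001 + 32 days = Jun 12, 2001.
Feb 14, 2001 falls between when the shipment reaches the national depot (Jan 23, 2001) and when the shipment reaches the regional store (Feb 16, 2001).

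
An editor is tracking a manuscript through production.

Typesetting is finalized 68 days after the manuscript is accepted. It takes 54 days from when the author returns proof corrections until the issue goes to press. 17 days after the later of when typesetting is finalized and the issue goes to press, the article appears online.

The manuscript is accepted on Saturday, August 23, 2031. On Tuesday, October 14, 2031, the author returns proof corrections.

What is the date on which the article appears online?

Wednesday, December 24, 2031

The manuscript is accepted: Aug 23, 2031.
Typesetting is finalized: Aug 23, 2031 + 68 days = Oct 30, 2031.
The author returns proof corrections: Oct 14, 2031.
The issue goes to press: Oct 14, 2031 + 54 days = Dec 7, 2031.
Both prerequisites met — typesetting is finalized (Oct 30, 2031), the issue goes to press (Dec 7, 2031); the later is Dec 7, 2031.
The article appears online: Dec 7, 2031 + 17 days = Dec 24, 2031.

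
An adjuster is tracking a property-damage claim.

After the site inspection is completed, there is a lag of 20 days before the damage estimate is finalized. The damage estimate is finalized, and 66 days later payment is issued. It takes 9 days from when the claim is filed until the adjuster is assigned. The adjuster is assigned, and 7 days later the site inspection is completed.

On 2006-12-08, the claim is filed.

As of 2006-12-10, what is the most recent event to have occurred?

The claim is filed

The claim is filed: Dec 8, 2006.
The adjuster is assigned: Dec 8, 2006 + 9 days = Dec 17, 2006.
The site inspection is completed: Dec 17, 2006 + 7 days = Dec 24, 2006.
The damage estimate is finalized: Dec 24, 2006 + 20 days = Jan 13, 2007.
Payment is issued: Jan 13, 2007 + 66 days = Mar 20, 2007.
Dec 10, 2006 falls between when the claim is filed (Dec 8, 2006) and when the adjuster is assigned (Dec 17, 2006).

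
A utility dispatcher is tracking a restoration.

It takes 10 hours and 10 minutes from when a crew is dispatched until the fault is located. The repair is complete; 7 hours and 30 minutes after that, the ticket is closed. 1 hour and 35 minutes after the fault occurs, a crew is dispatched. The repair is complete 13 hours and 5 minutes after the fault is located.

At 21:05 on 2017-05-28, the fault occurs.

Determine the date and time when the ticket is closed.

05:25 on 2017-05-30

The fault occurs: 21:05 May 28, 2017.
A crew is dispatched: 21:05 May 28, 2017 + 1h35m = 22:40 May 28, 2017.
The fault is located: 22:40 May 28, 2017 + 10h10m = 08:50 May 29, 2017.
The repair is complete: 08:50 May 29, 2017 + 13h05m = 21:55 May 29, 2017.
The ticket is closed: 21:55 May 29, 2017 + 7h30m = 05:25 May 30, 2017.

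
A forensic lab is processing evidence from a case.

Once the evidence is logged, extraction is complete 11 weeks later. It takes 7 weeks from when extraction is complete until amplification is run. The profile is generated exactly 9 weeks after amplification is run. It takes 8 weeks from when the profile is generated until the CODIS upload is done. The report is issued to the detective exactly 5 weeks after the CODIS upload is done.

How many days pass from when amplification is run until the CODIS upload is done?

119 days

Causal path: amplification is run → the profile is generated → the CODIS upload is done.
Total delay along the path: 9 + 8 weeks = 17 weeks = 119 days.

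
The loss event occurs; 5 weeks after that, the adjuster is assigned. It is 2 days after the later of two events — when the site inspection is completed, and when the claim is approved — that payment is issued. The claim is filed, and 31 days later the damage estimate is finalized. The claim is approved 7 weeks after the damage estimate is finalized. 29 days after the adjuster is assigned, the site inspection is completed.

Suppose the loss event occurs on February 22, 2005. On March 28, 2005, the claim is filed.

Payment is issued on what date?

The loss event occurs: Feb 22, 2005.
The adjuster is assigned: Feb 22, 2005 + 5 weeks = Mar 29, 2005.
The site inspection is completed: Mar 29, 2005 + 29 days = Apr 27, 2005.
The claim is filed: Mar 28, 2005.
The damage estimate is finalized: Mar 28, 2005 + 31 days = Apr 28, 2005.
The claim is approved: Apr 28, 2005 + 7 weeks = Jun 16, 2005.
Both prerequisites met — the site inspection is completed (Apr 27, 2005), the claim is approved (Jun 16, 2005); the later is Jun 16, 2005.
Payment is issued: Jun 16, 2005 + 2 days = Jun 18, 2005.

June 18, 2005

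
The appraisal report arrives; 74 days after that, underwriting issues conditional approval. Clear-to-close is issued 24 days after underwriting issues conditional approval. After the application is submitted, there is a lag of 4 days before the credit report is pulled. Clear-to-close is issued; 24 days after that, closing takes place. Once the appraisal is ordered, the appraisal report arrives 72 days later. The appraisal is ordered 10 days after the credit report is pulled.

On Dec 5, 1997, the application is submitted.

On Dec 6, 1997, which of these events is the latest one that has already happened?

The application is submitted

The application is submitted: Dec 5, 1997.
The credit report is pulled: Dec 5, 1997 + 4 days = Dec 9, 1997.
The appraisal is ordered: Dec 9, 1997 + 10 days = Dec 19, 1997.
The appraisal report arrives: Dec 19, 1997 + 72 days = Mar 1, 1998.
Underwriting issues conditional approval: Mar 1, 1998 + 74 days = May 14, 1998.
Clear-to-close is issued: May 14, 1998 + 24 days = Jun 7, 1998.
Closing takes place: Jun 7, 1998 + 24 days = Jul 1, 1998.
Dec 6, 1997 falls between when the application is submitted (Dec 5, 1997) and when the credit report is pulled (Dec 9, 1997).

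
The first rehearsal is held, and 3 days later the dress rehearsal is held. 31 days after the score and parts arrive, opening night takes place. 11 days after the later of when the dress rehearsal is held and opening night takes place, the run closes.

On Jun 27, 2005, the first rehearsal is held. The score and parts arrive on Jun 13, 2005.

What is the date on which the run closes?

The first rehearsal is held: Jun 27, 2005.
The dress rehearsal is held: Jun 27, 2005 + 3 days = Jun 30, 2005.
The score and parts arrive: Jun 13, 2005.
Opening night takes place: Jun 13, 2005 + 31 days = Jul 14, 2005.
Both prerequisites met — the dress rehearsal is held (Jun 30, 2005), opening night takes place (Jul 14, 2005); the later is Jul 14, 2005.
The run closes: Jul 14, 2005 + 11 days = Jul 25, 2005.

Jul 25, 2005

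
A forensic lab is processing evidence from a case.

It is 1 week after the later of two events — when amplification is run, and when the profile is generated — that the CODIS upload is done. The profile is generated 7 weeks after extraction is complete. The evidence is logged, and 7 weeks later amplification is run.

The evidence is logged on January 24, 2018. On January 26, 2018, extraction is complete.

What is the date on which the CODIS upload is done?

The evidence is logged: Jan 24, 2018.
Amplification is run: Jan 24, 2018 + 7 weeks = Mar 14, 2018.
Extraction is complete: Jan 26, 2018.
The profile is generated: Jan 26, 2018 + 7 weeks = Mar 16, 2018.
Both prerequisites met — amplification is run (Mar 14, 2018), the profile is generated (Mar 16, 2018); the later is Mar 16, 2018.
The CODIS upload is done: Mar 16, 2018 + 1 week = Mar 23, 2018.

March 23, 2018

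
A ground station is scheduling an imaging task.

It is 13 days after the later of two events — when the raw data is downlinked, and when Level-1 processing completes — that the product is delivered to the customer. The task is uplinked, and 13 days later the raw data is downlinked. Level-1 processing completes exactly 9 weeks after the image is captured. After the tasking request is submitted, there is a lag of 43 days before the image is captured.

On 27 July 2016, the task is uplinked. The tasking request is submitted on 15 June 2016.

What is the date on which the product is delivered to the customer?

The task is uplinked: Jul 27, 2016.
The raw data is downlinked: Jul 27, 2016 + 13 days = Aug 9, 2016.
The tasking request is submitted: Jun 15, 2016.
The image is captured: Jun 15, 2016 + 43 days = Jul 28, 2016.
Level-1 processing completes: Jul 28, 2016 + 9 weeks = Sep 29, 2016.
Both prerequisites met — the raw data is downlinked (Aug 9, 2016), Level-1 processing completes (Sep 29, 2016); the later is Sep 29, 2016.
The product is delivered to the customer: Sep 29, 2016 + 13 days = Oct 12, 2016.

12 October 2016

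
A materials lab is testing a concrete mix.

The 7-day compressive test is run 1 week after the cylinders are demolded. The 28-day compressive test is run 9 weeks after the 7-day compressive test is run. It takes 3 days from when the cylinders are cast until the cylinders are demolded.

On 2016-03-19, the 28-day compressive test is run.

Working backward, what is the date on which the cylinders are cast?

The 28-day compressive test is run: Mar 19, 2016.
The 7-day compressive test is run: Mar 19, 2016 − 9 weeks = Jan 16, 2016.
The cylinders are demolded: Jan 16, 2016 − 1 week = Jan 9, 2016.
The cylinders are cast: Jan 9, 2016 − 3 days = Jan 6, 2016.

2016-01-06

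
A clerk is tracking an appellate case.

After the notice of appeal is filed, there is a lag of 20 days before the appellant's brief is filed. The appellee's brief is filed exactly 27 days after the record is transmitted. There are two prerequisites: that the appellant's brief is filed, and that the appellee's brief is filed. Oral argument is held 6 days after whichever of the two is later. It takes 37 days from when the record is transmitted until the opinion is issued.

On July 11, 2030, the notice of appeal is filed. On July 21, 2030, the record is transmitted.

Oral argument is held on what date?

The notice of appeal is filed: Jul 11, 2030.
The appellant's brief is filed: Jul 11, 2030 + 20 days = Jul 31, 2030.
The record is transmitted: Jul 21, 2030.
The appellee's brief is filed: Jul 21, 2030 + 27 days = Aug 17, 2030.
Both prerequisites met — the appellant's brief is filed (Jul 31, 2030), the appellee's brief is filed (Aug 17, 2030); the later is Aug 17, 2030.
Oral argument is held: Aug 17, 2030 + 6 days = Aug 23, 2030.

August 23, 2030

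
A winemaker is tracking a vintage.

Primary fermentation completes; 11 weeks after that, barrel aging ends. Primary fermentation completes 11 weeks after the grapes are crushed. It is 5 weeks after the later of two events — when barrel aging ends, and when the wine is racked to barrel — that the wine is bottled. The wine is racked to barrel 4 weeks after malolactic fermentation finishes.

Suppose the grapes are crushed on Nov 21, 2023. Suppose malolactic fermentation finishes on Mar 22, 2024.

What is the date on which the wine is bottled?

The grapes are crushed: Nov 21, 2023.
Primary fermentation completes: Nov 21, 2023 + 11 weeks = Feb 6, 2024.
Barrel aging ends: Feb 6, 2024 + 11 weeks = Apr 23, 2024.
Malolactic fermentation finishes: Mar 22, 2024.
The wine is racked to barrel: Mar 22, 2024 + 4 weeks = Apr 19, 2024.
Both prerequisites met — barrel aging ends (Apr 23, 2024), the wine is racked to barrel (Apr 19, 2024); the later is Apr 23, 2024.
The wine is bottled: Apr 23, 2024 + 5 weeks = May 28, 2024.

May 28, 2024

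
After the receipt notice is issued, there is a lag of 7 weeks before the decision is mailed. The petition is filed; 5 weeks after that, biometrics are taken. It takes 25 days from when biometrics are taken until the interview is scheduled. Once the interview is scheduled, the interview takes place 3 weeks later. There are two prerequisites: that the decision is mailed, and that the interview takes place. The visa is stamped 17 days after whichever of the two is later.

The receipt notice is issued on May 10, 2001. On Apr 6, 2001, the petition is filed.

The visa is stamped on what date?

The receipt notice is issued: May 10, 2001.
The decision is mailed: May 10, 2001 + 7 weeks = Jun 28, 2001.
The petition is filed: Apr 6, 2001.
Biometrics are taken: Apr 6, 2001 + 5 weeks = May 11, 2001.
The interview is scheduled: May 11, 2001 + 25 days = Jun 5, 2001.
The interview takes place: Jun 5, 2001 + 3 weeks = Jun 26, 2001.
Both prerequisites met — the decision is mailed (Jun 28, 2001), the interview takes place (Jun 26, 2001); the later is Jun 28, 2001.
The visa is stamped: Jun 28, 2001 + 17 days = Jul 15, 2001.

Jul 15, 2001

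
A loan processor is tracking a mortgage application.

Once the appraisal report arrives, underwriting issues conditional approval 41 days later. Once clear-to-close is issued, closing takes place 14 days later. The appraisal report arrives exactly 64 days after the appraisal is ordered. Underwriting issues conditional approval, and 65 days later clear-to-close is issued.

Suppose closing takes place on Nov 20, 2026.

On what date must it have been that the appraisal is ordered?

Closing takes place: Nov 20, 2026.
Clear-to-close is issued: Nov 20, 2026 − 14 days = Nov 6, 2026.
Underwriting issues conditional approval: Nov 6, 2026 − 65 days = Sep 2, 2026.
The appraisal report arrives: Sep 2, 2026 − 41 days = Jul 23, 2026.
The appraisal is ordered: Jul 23, 2026 − 64 days = May 20, 2026.

May 20, 2026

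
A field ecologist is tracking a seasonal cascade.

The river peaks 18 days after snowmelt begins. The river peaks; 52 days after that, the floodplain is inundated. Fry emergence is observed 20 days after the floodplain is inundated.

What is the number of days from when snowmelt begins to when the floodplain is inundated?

Causal path: snowmelt begins → the river peaks → the floodplain is inundated.
Total delay along the path: 18 + 52 = 70 days.

70 days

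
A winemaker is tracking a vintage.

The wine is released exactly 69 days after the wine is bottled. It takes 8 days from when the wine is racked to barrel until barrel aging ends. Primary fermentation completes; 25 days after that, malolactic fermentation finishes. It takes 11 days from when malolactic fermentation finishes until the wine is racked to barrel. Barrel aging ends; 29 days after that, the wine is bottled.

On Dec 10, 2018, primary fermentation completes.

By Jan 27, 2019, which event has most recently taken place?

Primary fermentation completes: Dec 10, 2018.
Malolactic fermentation finishes: Dec 10, 2018 + 25 days = Jan 4, 2019.
The wine is racked to barrel: Jan 4, 2019 + 11 days = Jan 15, 2019.
Barrel aging ends: Jan 15, 2019 + 8 days = Jan 23, 2019.
The wine is bottled: Jan 23, 2019 + 29 days = Feb 21, 2019.
The wine is released: Feb 21, 2019 + 69 days = May 1, 2019.
Jan 27, 2019 falls between when barrel aging ends (Jan 23, 2019) and when the wine is bottled (Feb 21, 2019).

Barrel aging ends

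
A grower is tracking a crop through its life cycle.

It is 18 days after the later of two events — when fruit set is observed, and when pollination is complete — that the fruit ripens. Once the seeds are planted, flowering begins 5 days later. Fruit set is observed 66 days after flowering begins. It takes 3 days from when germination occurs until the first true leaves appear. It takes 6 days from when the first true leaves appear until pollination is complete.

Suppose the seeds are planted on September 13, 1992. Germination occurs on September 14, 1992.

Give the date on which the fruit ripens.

The seeds are planted: Sep 13, 1992.
Flowering begins: Sep 13, 1992 + 5 days = Sep 18, 1992.
Fruit set is observed: Sep 18, 1992 + 66 days = Nov 23, 1992.
Germination occurs: Sep 14, 1992.
The first true leaves appear: Sep 14, 1992 + 3 days = Sep 17, 1992.
Pollination is complete: Sep 17, 1992 + 6 days = Sep 23, 1992.
Both prerequisites met — fruit set is observed (Nov 23, 1992), pollination is complete (Sep 23, 1992); the later is Nov 23, 1992.
The fruit ripens: Nov 23, 1992 + 18 days = Dec 11, 1992.

December 11, 1992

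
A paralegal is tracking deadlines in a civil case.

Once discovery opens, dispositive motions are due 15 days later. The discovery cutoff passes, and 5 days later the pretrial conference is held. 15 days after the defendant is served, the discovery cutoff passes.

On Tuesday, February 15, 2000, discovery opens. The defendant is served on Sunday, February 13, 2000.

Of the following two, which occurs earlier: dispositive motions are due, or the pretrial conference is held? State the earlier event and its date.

Dispositive motions are due — Wednesday, March 1, 2000

Discovery opens: Feb 15, 2000.
Dispositive motions are due: Feb 15, 2000 + 15 days = Mar 1, 2000.
The defendant is served: Feb 13, 2000.
The discovery cutoff passes: Feb 13, 2000 + 15 days = Feb 28, 2000.
The pretrial conference is held: Feb 28, 2000 + 5 days = Mar 4, 2000.
Comparing: dispositive motions are due on Mar 1, 2000 vs the pretrial conference is held on Mar 4, 2000. Earlier: dispositive motions are due.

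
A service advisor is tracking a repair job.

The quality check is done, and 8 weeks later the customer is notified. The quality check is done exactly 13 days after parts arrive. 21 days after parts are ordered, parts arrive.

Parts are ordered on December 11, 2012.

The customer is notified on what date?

Parts are ordered: Dec 11, 2012.
Parts arrive: Dec 11, 2012 + 21 days = Jan 1, 2013.
The quality check is done: Jan 1, 2013 + 13 days = Jan 14, 2013.
The customer is notified: Jan 14, 2013 + 8 weeks = Mar 11, 2013.

March 11, 2013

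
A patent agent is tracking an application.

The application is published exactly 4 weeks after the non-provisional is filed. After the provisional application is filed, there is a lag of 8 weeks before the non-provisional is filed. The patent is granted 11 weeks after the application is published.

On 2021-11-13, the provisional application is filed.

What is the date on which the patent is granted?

The provisional application is filed: Nov 13, 2021.
The non-provisional is filed: Nov 13, 2021 + 8 weeks = Jan 8, 2022.
The application is published: Jan 8, 2022 + 4 weeks = Feb 5, 2022.
The patent is granted: Feb 5, 2022 + 11 weeks = Apr 23, 2022.

2022-04-23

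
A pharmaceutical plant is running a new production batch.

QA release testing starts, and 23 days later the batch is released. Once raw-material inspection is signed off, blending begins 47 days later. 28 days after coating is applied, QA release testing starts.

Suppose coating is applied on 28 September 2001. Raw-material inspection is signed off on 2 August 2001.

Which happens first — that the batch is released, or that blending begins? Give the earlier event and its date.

Coating is applied: Sep 28, 2001.
QA release testing starts: Sep 28, 2001 + 28 days = Oct 26, 2001.
The batch is released: Oct 26, 2001 + 23 days = Nov 18, 2001.
Raw-material inspection is signed off: Aug 2, 2001.
Blending begins: Aug 2, 2001 + 47 days = Sep 18, 2001.
Comparing: the batch is released on Nov 18, 2001 vs blending begins on Sep 18, 2001. Earlier: blending begins.

Blending begins — 18 September 2001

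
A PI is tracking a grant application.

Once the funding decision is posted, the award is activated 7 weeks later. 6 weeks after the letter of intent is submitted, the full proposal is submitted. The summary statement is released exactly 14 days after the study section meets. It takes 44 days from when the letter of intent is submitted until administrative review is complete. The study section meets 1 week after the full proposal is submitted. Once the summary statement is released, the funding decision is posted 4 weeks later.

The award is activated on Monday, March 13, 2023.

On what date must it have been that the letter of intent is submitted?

The award is activated: Mar 13, 2023.
The funding decision is posted: Mar 13, 2023 − 7 weeks = Jan 23, 2023.
The summary statement is released: Jan 23, 2023 − 4 weeks = Dec 26, 2022.
The study section meets: Dec 26, 2022 − 14 days = Dec 12, 2022.
The full proposal is submitted: Dec 12, 2022 − 1 week = Dec 5, 2022.
The letter of intent is submitted: Dec 5, 2022 − 6 weeks = Oct 24, 2022.

Monday, October 24, 2022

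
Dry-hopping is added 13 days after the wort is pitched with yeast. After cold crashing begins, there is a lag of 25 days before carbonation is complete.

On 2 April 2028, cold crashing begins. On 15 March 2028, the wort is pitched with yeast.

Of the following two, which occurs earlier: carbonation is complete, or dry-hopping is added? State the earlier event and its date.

Dry-hopping is added — 28 March 2028

Cold crashing begins: Apr 2, 2028.
Carbonation is complete: Apr 2, 2028 + 25 days = Apr 27, 2028.
The wort is pitched with yeast: Mar 15, 2028.
Dry-hopping is added: Mar 15, 2028 + 13 days = Mar 28, 2028.
Comparing: carbonation is complete on Apr 27, 2028 vs dry-hopping is added on Mar 28, 2028. Earlier: dry-hopping is added.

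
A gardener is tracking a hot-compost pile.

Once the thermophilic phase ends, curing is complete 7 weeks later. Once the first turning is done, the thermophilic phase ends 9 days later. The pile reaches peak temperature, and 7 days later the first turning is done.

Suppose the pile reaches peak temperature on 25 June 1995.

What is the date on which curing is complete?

The pile reaches peak temperature: Jun 25, 1995.
The first turning is done: Jun 25, 1995 + 7 days = Jul 2, 1995.
The thermophilic phase ends: Jul 2, 1995 + 9 days = Jul 11, 1995.
Curing is complete: Jul 11, 1995 + 7 weeks = Aug 29, 1995.

29 August 1995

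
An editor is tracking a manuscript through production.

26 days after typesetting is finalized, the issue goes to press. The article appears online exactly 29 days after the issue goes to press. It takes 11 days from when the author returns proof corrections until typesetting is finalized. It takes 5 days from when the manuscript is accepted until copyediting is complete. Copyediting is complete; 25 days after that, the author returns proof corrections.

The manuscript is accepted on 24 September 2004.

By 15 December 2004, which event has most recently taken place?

The issue goes to press

The manuscript is accepted: Sep 24, 2004.
Copyediting is complete: Sep 24, 2004 + 5 days = Sep 29, 2004.
The author returns proof corrections: Sep 29, 2004 + 25 days = Oct 24, 2004.
Typesetting is finalized: Oct 24, 2004 + 11 days = Nov 4, 2004.
The issue goes to press: Nov 4, 2004 + 26 days = Nov 30, 2004.
The article appears online: Nov 30, 2004 + 29 days = Dec 29, 2004.
Dec 15, 2004 falls between when the issue goes to press (Nov 30, 2004) and when the article appears online (Dec 29, 2004).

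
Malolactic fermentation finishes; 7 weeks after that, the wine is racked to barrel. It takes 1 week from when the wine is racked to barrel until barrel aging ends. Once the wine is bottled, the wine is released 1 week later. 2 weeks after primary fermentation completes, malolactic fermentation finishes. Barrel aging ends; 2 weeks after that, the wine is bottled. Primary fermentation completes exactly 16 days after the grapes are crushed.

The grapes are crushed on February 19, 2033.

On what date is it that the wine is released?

The grapes are crushed: Feb 19, 2033.
Primary fermentation completes: Feb 19, 2033 + 16 days = Mar 7, 2033.
Malolactic fermentation finishes: Mar 7, 2033 + 2 weeks = Mar 21, 2033.
The wine is racked to barrel: Mar 21, 2033 + 7 weeks = May 9, 2033.
Barrel aging ends: May 9, 2033 + 1 week = May 16, 2033.
The wine is bottled: May 16, 2033 + 2 weeks = May 30, 2033.
The wine is released: May 30, 2033 + 1 week = Jun 6, 2033.

June 6, 2033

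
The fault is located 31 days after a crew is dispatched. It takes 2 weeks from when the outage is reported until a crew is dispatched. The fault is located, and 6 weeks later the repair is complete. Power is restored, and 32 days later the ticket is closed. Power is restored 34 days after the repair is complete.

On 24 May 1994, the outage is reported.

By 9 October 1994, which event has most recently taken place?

The outage is reported: May 24, 1994.
A crew is dispatched: May 24, 1994 + 2 weeks = Jun 7, 1994.
The fault is located: Jun 7, 1994 + 31 days = Jul 8, 1994.
The repair is complete: Jul 8, 1994 + 6 weeks = Aug 19, 1994.
Power is restored: Aug 19, 1994 + 34 days = Sep 22, 1994.
The ticket is closed: Sep 22, 1994 + 32 days = Oct 24, 1994.
Oct 9, 1994 falls between when power is restored (Sep 22, 1994) and when the ticket is closed (Oct 24, 1994).

Power is restored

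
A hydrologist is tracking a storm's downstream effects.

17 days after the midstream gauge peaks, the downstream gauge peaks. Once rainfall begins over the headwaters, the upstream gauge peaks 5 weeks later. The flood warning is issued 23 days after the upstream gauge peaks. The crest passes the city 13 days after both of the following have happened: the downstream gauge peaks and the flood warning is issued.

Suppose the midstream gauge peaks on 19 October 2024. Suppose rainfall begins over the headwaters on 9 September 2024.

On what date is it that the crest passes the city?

The midstream gauge peaks: Oct 19, 2024.
The downstream gauge peaks: Oct 19, 2024 + 17 days = Nov 5, 2024.
Rainfall begins over the headwaters: Sep 9, 2024.
The upstream gauge peaks: Sep 9, 2024 + 5 weeks = Oct 14, 2024.
The flood warning is issued: Oct 14, 2024 + 23 days = Nov 6, 2024.
Both prerequisites met — the downstream gauge peaks (Nov 5, 2024), the flood warning is issued (Nov 6, 2024); the later is Nov 6, 2024.
The crest passes the city: Nov 6, 2024 + 13 days = Nov 19, 2024.

19 November 2024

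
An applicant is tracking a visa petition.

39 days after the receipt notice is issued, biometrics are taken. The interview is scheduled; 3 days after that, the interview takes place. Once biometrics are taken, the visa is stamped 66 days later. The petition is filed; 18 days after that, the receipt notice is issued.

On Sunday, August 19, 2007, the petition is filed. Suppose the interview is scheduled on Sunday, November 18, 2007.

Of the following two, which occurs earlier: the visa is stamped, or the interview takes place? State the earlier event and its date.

The petition is filed: Aug 19, 2007.
The receipt notice is issued: Aug 19, 2007 + 18 days = Sep 6, 2007.
Biometrics are taken: Sep 6, 2007 + 39 days = Oct 15, 2007.
The visa is stamped: Oct 15, 2007 + 66 days = Dec 20, 2007.
The interview is scheduled: Nov 18, 2007.
The interview takes place: Nov 18, 2007 + 3 days = Nov 21, 2007.
Comparing: the visa is stamped on Dec 20, 2007 vs the interview takes place on Nov 21, 2007. Earlier: the interview takes place.

The interview takes place — Wednesday, November 21, 2007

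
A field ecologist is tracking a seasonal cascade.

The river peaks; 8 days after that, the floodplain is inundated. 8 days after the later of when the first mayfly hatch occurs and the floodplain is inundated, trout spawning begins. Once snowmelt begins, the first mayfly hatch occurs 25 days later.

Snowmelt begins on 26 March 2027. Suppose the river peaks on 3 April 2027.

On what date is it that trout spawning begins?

Snowmelt begins: Mar 26, 2027.
The first mayfly hatch occurs: Mar 26, 2027 + 25 days = Apr 20, 2027.
The river peaks: Apr 3, 2027.
The floodplain is inundated: Apr 3, 2027 + 8 days = Apr 11, 2027.
Both prerequisites met — the first mayfly hatch occurs (Apr 20, 2027), the floodplain is inundated (Apr 11, 2027); the later is Apr 20, 2027.
Trout spawning begins: Apr 20, 2027 + 8 days = Apr 28, 2027.

28 April 2027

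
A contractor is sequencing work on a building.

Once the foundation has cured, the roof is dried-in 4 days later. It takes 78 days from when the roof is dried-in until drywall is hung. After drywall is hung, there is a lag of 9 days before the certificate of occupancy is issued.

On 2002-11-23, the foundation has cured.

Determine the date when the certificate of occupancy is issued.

The foundation has cured: Nov 23, 2002.
The roof is dried-in: Nov 23, 2002 + 4 days = Nov 27, 2002.
Drywall is hung: Nov 27, 2002 + 78 days = Feb 13, 2003.
The certificate of occupancy is issued: Feb 13, 2003 + 9 days = Feb 22, 2003.

2003-02-22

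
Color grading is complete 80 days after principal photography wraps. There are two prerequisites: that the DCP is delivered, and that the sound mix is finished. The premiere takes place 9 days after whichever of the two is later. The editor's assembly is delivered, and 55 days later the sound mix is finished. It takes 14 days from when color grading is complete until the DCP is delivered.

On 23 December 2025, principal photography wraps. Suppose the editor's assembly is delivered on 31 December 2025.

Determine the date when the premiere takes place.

5 April 2026

Principal photography wraps: Dec 23, 2025.
Color grading is complete: Dec 23, 2025 + 80 days = Mar 13, 2026.
The DCP is delivered: Mar 13, 2026 + 14 days = Mar 27, 2026.
The editor's assembly is delivered: Dec 31, 2025.
The sound mix is finished: Dec 31, 2025 + 55 days = Feb 24, 2026.
Both prerequisites met — the DCP is delivered (Mar 27, 2026), the sound mix is finished (Feb 24, 2026); the later is Mar 27, 2026.
The premiere takes place: Mar 27, 2026 + 9 days = Apr 5, 2026.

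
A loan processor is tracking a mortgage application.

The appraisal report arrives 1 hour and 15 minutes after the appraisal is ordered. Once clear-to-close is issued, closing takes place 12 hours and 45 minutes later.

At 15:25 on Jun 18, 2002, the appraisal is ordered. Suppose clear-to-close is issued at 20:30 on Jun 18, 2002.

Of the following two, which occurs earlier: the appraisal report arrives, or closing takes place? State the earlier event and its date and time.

The appraisal is ordered: 15:25 Jun 18, 2002.
The appraisal report arrives: 15:25 Jun 18, 2002 + 1h15m = 16:40 Jun 18, 2002.
Clear-to-close is issued: 20:30 Jun 18, 2002.
Closing takes place: 20:30 Jun 18, 2002 + 12h45m = 09:15 Jun 19, 2002.
Comparing: the appraisal report arrives at 16:40 Jun 18, 2002 vs closing takes place at 09:15 Jun 19, 2002. Earlier: the appraisal report arrives.

The appraisal report arrives — 16:40 on Jun 18, 2002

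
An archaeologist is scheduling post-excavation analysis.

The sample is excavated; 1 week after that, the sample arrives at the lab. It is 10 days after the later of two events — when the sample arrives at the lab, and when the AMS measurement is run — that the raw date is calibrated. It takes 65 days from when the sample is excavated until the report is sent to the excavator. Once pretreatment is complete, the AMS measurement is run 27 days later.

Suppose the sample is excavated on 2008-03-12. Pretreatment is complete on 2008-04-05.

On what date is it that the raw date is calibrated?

The sample is excavated: Mar 12, 2008.
The sample arrives at the lab: Mar 12, 2008 + 1 week = Mar 19, 2008.
Pretreatment is complete: Apr 5, 2008.
The AMS measurement is run: Apr 5, 2008 + 27 days = May 2, 2008.
Both prerequisites met — the sample arrives at the lab (Mar 19, 2008), the AMS measurement is run (May 2, 2008); the later is May 2, 2008.
The raw date is calibrated: May 2, 2008 + 10 days = May 12, 2008.

2008-05-12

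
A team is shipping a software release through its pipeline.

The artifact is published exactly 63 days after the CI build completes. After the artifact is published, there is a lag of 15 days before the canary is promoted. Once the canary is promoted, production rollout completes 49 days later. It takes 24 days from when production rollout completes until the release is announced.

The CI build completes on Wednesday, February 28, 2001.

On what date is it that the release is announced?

Sunday, July 29, 2001

The CI build completes: Feb 28, 2001.
The artifact is published: Feb 28, 2001 + 63 days = May 2, 2001.
The canary is promoted: May 2, 2001 + 15 days = May 17, 2001.
Production rollout completes: May 17, 2001 + 49 days = Jul 5, 2001.
The release is announced: Jul 5, 2001 + 24 days = Jul 29, 2001.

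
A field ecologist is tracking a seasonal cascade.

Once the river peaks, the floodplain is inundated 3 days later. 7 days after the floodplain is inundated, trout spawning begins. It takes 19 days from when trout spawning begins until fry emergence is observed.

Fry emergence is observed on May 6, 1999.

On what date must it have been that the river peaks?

Fry emergence is observed: May 6, 1999.
Trout spawning begins: May 6, 1999 − 19 days = Apr 17, 1999.
The floodplain is inundated: Apr 17, 1999 − 7 days = Apr 10, 1999.
The river peaks: Apr 10, 1999 − 3 days = Apr 7, 1999.

Apr 7, 1999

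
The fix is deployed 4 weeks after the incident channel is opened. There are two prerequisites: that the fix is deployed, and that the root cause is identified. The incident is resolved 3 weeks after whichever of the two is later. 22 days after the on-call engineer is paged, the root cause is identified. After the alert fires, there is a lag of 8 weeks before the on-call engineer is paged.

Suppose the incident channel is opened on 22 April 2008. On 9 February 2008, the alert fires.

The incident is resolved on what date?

10 June 2008

The incident channel is opened: Apr 22, 2008.
The fix is deployed: Apr 22, 2008 + 4 weeks = May 20, 2008.
The alert fires: Feb 9, 2008.
The on-call engineer is paged: Feb 9, 2008 + 8 weeks = Apr 5, 2008.
The root cause is identified: Apr 5, 2008 + 22 days = Apr 27, 2008.
Both prerequisites met — the fix is deployed (May 20, 2008), the root cause is identified (Apr 27, 2008); the later is May 20, 2008.
The incident is resolved: May 20, 2008 + 3 weeks = Jun 10, 2008.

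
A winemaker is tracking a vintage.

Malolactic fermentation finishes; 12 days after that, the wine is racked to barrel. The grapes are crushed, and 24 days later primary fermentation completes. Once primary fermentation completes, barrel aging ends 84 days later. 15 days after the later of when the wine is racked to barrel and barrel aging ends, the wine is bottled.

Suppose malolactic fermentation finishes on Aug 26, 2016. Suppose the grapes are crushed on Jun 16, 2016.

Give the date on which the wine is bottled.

Oct 17, 2016

Malolactic fermentation finishes: Aug 26, 2016.
The wine is racked to barrel: Aug 26, 2016 + 12 days = Sep 7, 2016.
The grapes are crushed: Jun 16, 2016.
Primary fermentation completes: Jun 16, 2016 + 24 days = Jul 10, 2016.
Barrel aging ends: Jul 10, 2016 + 84 days = Oct 2, 2016.
Both prerequisites met — the wine is racked to barrel (Sep 7, 2016), barrel aging ends (Oct 2, 2016); the later is Oct 2, 2016.
The wine is bottled: Oct 2, 2016 + 15 days = Oct 17, 2016.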